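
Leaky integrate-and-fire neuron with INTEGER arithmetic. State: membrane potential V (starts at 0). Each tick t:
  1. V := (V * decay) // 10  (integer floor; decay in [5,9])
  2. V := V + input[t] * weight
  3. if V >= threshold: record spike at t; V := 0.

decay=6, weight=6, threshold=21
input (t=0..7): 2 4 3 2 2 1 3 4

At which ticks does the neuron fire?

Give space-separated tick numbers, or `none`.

Answer: 1 3 6 7

Derivation:
t=0: input=2 -> V=12
t=1: input=4 -> V=0 FIRE
t=2: input=3 -> V=18
t=3: input=2 -> V=0 FIRE
t=4: input=2 -> V=12
t=5: input=1 -> V=13
t=6: input=3 -> V=0 FIRE
t=7: input=4 -> V=0 FIRE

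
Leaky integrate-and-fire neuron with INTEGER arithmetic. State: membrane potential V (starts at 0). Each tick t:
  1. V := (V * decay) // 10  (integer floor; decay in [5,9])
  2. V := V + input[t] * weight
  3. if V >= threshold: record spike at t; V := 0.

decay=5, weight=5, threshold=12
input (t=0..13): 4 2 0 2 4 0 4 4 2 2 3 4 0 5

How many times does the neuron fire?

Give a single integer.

t=0: input=4 -> V=0 FIRE
t=1: input=2 -> V=10
t=2: input=0 -> V=5
t=3: input=2 -> V=0 FIRE
t=4: input=4 -> V=0 FIRE
t=5: input=0 -> V=0
t=6: input=4 -> V=0 FIRE
t=7: input=4 -> V=0 FIRE
t=8: input=2 -> V=10
t=9: input=2 -> V=0 FIRE
t=10: input=3 -> V=0 FIRE
t=11: input=4 -> V=0 FIRE
t=12: input=0 -> V=0
t=13: input=5 -> V=0 FIRE

Answer: 9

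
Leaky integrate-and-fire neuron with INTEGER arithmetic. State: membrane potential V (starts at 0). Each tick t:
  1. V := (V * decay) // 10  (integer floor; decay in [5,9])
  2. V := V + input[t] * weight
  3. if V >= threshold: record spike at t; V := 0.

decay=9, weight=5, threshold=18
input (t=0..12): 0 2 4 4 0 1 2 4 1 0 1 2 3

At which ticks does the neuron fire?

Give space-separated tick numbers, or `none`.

Answer: 2 3 7 12

Derivation:
t=0: input=0 -> V=0
t=1: input=2 -> V=10
t=2: input=4 -> V=0 FIRE
t=3: input=4 -> V=0 FIRE
t=4: input=0 -> V=0
t=5: input=1 -> V=5
t=6: input=2 -> V=14
t=7: input=4 -> V=0 FIRE
t=8: input=1 -> V=5
t=9: input=0 -> V=4
t=10: input=1 -> V=8
t=11: input=2 -> V=17
t=12: input=3 -> V=0 FIRE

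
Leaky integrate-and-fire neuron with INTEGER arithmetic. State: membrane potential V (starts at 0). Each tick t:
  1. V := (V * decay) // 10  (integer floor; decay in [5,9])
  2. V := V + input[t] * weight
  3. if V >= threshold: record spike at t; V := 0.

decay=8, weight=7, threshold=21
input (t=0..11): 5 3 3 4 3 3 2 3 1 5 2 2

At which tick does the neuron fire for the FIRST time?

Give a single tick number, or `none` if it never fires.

t=0: input=5 -> V=0 FIRE
t=1: input=3 -> V=0 FIRE
t=2: input=3 -> V=0 FIRE
t=3: input=4 -> V=0 FIRE
t=4: input=3 -> V=0 FIRE
t=5: input=3 -> V=0 FIRE
t=6: input=2 -> V=14
t=7: input=3 -> V=0 FIRE
t=8: input=1 -> V=7
t=9: input=5 -> V=0 FIRE
t=10: input=2 -> V=14
t=11: input=2 -> V=0 FIRE

Answer: 0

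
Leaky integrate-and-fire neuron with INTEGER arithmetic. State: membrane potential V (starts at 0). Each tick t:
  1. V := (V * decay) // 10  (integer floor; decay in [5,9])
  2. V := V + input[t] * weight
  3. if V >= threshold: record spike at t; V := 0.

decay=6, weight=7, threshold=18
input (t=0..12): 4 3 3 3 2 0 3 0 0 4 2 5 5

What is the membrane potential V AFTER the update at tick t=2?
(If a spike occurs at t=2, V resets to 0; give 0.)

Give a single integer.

Answer: 0

Derivation:
t=0: input=4 -> V=0 FIRE
t=1: input=3 -> V=0 FIRE
t=2: input=3 -> V=0 FIRE
t=3: input=3 -> V=0 FIRE
t=4: input=2 -> V=14
t=5: input=0 -> V=8
t=6: input=3 -> V=0 FIRE
t=7: input=0 -> V=0
t=8: input=0 -> V=0
t=9: input=4 -> V=0 FIRE
t=10: input=2 -> V=14
t=11: input=5 -> V=0 FIRE
t=12: input=5 -> V=0 FIRE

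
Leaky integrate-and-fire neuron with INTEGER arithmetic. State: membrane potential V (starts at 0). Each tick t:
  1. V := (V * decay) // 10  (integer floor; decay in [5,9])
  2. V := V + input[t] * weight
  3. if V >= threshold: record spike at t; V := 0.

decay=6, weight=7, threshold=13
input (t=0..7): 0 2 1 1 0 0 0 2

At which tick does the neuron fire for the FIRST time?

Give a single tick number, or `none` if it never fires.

t=0: input=0 -> V=0
t=1: input=2 -> V=0 FIRE
t=2: input=1 -> V=7
t=3: input=1 -> V=11
t=4: input=0 -> V=6
t=5: input=0 -> V=3
t=6: input=0 -> V=1
t=7: input=2 -> V=0 FIRE

Answer: 1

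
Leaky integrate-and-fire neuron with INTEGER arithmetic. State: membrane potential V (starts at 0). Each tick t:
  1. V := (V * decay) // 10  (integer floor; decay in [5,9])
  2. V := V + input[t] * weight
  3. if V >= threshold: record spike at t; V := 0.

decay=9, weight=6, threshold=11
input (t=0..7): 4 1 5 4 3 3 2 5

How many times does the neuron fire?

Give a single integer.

t=0: input=4 -> V=0 FIRE
t=1: input=1 -> V=6
t=2: input=5 -> V=0 FIRE
t=3: input=4 -> V=0 FIRE
t=4: input=3 -> V=0 FIRE
t=5: input=3 -> V=0 FIRE
t=6: input=2 -> V=0 FIRE
t=7: input=5 -> V=0 FIRE

Answer: 7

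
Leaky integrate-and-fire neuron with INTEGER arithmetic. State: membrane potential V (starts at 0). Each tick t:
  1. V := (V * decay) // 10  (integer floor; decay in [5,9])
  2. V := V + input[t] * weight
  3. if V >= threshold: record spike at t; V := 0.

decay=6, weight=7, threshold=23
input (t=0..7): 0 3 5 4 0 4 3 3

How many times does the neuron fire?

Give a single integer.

Answer: 4

Derivation:
t=0: input=0 -> V=0
t=1: input=3 -> V=21
t=2: input=5 -> V=0 FIRE
t=3: input=4 -> V=0 FIRE
t=4: input=0 -> V=0
t=5: input=4 -> V=0 FIRE
t=6: input=3 -> V=21
t=7: input=3 -> V=0 FIRE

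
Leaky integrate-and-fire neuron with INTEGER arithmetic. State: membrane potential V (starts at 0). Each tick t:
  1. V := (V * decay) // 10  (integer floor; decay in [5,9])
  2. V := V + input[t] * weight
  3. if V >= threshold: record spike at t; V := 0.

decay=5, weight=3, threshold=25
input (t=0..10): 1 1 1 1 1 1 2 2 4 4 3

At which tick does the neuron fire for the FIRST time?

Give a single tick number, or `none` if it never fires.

t=0: input=1 -> V=3
t=1: input=1 -> V=4
t=2: input=1 -> V=5
t=3: input=1 -> V=5
t=4: input=1 -> V=5
t=5: input=1 -> V=5
t=6: input=2 -> V=8
t=7: input=2 -> V=10
t=8: input=4 -> V=17
t=9: input=4 -> V=20
t=10: input=3 -> V=19

Answer: none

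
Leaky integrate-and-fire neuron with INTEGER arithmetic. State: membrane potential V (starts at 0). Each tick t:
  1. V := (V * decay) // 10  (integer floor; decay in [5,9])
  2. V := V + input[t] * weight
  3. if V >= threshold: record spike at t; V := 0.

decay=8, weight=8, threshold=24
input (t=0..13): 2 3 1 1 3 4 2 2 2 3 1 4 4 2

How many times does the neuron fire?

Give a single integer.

t=0: input=2 -> V=16
t=1: input=3 -> V=0 FIRE
t=2: input=1 -> V=8
t=3: input=1 -> V=14
t=4: input=3 -> V=0 FIRE
t=5: input=4 -> V=0 FIRE
t=6: input=2 -> V=16
t=7: input=2 -> V=0 FIRE
t=8: input=2 -> V=16
t=9: input=3 -> V=0 FIRE
t=10: input=1 -> V=8
t=11: input=4 -> V=0 FIRE
t=12: input=4 -> V=0 FIRE
t=13: input=2 -> V=16

Answer: 7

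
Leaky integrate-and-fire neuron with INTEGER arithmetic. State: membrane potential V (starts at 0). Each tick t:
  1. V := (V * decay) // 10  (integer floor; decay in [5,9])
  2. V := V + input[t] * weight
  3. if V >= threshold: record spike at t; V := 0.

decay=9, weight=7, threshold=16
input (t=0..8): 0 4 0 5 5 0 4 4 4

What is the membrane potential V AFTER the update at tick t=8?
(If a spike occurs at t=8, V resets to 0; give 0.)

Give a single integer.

t=0: input=0 -> V=0
t=1: input=4 -> V=0 FIRE
t=2: input=0 -> V=0
t=3: input=5 -> V=0 FIRE
t=4: input=5 -> V=0 FIRE
t=5: input=0 -> V=0
t=6: input=4 -> V=0 FIRE
t=7: input=4 -> V=0 FIRE
t=8: input=4 -> V=0 FIRE

Answer: 0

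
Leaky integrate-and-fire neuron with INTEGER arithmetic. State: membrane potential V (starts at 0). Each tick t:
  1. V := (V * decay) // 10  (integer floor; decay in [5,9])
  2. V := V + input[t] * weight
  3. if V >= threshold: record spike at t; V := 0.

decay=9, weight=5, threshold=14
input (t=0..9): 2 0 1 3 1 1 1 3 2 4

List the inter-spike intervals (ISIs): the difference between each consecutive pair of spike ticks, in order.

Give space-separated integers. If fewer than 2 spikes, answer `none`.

Answer: 4 2

Derivation:
t=0: input=2 -> V=10
t=1: input=0 -> V=9
t=2: input=1 -> V=13
t=3: input=3 -> V=0 FIRE
t=4: input=1 -> V=5
t=5: input=1 -> V=9
t=6: input=1 -> V=13
t=7: input=3 -> V=0 FIRE
t=8: input=2 -> V=10
t=9: input=4 -> V=0 FIRE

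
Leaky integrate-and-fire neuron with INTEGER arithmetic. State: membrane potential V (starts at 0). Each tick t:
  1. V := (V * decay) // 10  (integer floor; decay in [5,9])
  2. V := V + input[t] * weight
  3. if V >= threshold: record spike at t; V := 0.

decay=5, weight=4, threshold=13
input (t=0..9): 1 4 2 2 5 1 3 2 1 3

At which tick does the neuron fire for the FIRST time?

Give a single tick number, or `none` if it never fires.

t=0: input=1 -> V=4
t=1: input=4 -> V=0 FIRE
t=2: input=2 -> V=8
t=3: input=2 -> V=12
t=4: input=5 -> V=0 FIRE
t=5: input=1 -> V=4
t=6: input=3 -> V=0 FIRE
t=7: input=2 -> V=8
t=8: input=1 -> V=8
t=9: input=3 -> V=0 FIRE

Answer: 1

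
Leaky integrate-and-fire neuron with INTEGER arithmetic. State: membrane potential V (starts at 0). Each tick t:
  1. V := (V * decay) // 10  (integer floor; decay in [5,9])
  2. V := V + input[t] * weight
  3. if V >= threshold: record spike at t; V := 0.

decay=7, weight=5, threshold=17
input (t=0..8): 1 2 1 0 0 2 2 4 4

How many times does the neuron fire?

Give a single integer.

t=0: input=1 -> V=5
t=1: input=2 -> V=13
t=2: input=1 -> V=14
t=3: input=0 -> V=9
t=4: input=0 -> V=6
t=5: input=2 -> V=14
t=6: input=2 -> V=0 FIRE
t=7: input=4 -> V=0 FIRE
t=8: input=4 -> V=0 FIRE

Answer: 3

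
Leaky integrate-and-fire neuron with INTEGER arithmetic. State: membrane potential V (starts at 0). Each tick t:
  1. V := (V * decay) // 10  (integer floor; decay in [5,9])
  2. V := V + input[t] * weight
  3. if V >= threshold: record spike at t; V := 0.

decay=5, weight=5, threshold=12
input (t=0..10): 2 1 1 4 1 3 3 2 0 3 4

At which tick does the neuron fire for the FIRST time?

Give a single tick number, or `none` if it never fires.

Answer: 3

Derivation:
t=0: input=2 -> V=10
t=1: input=1 -> V=10
t=2: input=1 -> V=10
t=3: input=4 -> V=0 FIRE
t=4: input=1 -> V=5
t=5: input=3 -> V=0 FIRE
t=6: input=3 -> V=0 FIRE
t=7: input=2 -> V=10
t=8: input=0 -> V=5
t=9: input=3 -> V=0 FIRE
t=10: input=4 -> V=0 FIRE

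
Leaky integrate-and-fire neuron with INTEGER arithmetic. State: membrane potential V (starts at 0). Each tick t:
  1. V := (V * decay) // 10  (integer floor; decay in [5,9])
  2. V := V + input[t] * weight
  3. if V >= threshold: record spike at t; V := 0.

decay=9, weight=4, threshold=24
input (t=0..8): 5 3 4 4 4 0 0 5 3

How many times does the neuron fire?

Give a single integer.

Answer: 3

Derivation:
t=0: input=5 -> V=20
t=1: input=3 -> V=0 FIRE
t=2: input=4 -> V=16
t=3: input=4 -> V=0 FIRE
t=4: input=4 -> V=16
t=5: input=0 -> V=14
t=6: input=0 -> V=12
t=7: input=5 -> V=0 FIRE
t=8: input=3 -> V=12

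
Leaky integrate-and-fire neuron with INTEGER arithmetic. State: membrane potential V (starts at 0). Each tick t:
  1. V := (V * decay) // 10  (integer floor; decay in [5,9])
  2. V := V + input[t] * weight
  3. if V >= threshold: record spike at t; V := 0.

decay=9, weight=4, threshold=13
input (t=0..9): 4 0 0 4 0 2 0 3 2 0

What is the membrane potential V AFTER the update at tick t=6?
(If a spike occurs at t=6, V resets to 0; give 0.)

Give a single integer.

t=0: input=4 -> V=0 FIRE
t=1: input=0 -> V=0
t=2: input=0 -> V=0
t=3: input=4 -> V=0 FIRE
t=4: input=0 -> V=0
t=5: input=2 -> V=8
t=6: input=0 -> V=7
t=7: input=3 -> V=0 FIRE
t=8: input=2 -> V=8
t=9: input=0 -> V=7

Answer: 7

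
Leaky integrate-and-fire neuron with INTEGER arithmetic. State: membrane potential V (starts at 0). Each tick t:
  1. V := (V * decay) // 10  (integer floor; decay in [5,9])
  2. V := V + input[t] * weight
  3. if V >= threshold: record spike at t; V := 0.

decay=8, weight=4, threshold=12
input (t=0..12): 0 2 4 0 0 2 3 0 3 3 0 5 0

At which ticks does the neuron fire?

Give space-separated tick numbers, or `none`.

t=0: input=0 -> V=0
t=1: input=2 -> V=8
t=2: input=4 -> V=0 FIRE
t=3: input=0 -> V=0
t=4: input=0 -> V=0
t=5: input=2 -> V=8
t=6: input=3 -> V=0 FIRE
t=7: input=0 -> V=0
t=8: input=3 -> V=0 FIRE
t=9: input=3 -> V=0 FIRE
t=10: input=0 -> V=0
t=11: input=5 -> V=0 FIRE
t=12: input=0 -> V=0

Answer: 2 6 8 9 11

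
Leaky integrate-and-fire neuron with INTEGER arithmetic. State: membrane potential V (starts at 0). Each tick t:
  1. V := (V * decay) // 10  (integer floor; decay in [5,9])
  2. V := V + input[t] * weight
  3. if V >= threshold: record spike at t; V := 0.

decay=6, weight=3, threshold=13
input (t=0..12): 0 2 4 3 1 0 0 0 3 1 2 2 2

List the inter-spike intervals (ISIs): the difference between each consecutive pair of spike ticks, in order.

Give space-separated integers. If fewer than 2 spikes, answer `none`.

Answer: 10

Derivation:
t=0: input=0 -> V=0
t=1: input=2 -> V=6
t=2: input=4 -> V=0 FIRE
t=3: input=3 -> V=9
t=4: input=1 -> V=8
t=5: input=0 -> V=4
t=6: input=0 -> V=2
t=7: input=0 -> V=1
t=8: input=3 -> V=9
t=9: input=1 -> V=8
t=10: input=2 -> V=10
t=11: input=2 -> V=12
t=12: input=2 -> V=0 FIRE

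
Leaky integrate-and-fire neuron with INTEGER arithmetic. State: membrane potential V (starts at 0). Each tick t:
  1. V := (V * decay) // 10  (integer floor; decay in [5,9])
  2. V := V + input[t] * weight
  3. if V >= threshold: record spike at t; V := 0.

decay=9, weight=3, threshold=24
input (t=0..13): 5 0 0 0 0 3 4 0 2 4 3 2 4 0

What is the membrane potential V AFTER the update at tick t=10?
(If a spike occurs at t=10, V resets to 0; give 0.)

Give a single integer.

t=0: input=5 -> V=15
t=1: input=0 -> V=13
t=2: input=0 -> V=11
t=3: input=0 -> V=9
t=4: input=0 -> V=8
t=5: input=3 -> V=16
t=6: input=4 -> V=0 FIRE
t=7: input=0 -> V=0
t=8: input=2 -> V=6
t=9: input=4 -> V=17
t=10: input=3 -> V=0 FIRE
t=11: input=2 -> V=6
t=12: input=4 -> V=17
t=13: input=0 -> V=15

Answer: 0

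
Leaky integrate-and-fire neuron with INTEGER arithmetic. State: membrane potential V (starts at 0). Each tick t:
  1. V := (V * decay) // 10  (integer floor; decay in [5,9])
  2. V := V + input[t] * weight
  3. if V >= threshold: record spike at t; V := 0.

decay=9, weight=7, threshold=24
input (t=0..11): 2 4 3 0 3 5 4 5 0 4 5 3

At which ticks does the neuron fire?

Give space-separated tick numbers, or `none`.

t=0: input=2 -> V=14
t=1: input=4 -> V=0 FIRE
t=2: input=3 -> V=21
t=3: input=0 -> V=18
t=4: input=3 -> V=0 FIRE
t=5: input=5 -> V=0 FIRE
t=6: input=4 -> V=0 FIRE
t=7: input=5 -> V=0 FIRE
t=8: input=0 -> V=0
t=9: input=4 -> V=0 FIRE
t=10: input=5 -> V=0 FIRE
t=11: input=3 -> V=21

Answer: 1 4 5 6 7 9 10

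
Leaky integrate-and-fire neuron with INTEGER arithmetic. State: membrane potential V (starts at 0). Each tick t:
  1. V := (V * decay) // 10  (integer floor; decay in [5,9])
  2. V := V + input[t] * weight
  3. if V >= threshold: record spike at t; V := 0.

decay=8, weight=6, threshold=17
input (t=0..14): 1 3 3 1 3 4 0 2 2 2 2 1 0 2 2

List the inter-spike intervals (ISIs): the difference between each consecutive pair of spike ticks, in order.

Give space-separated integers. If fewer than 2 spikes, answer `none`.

Answer: 1 2 1 3 2 4

Derivation:
t=0: input=1 -> V=6
t=1: input=3 -> V=0 FIRE
t=2: input=3 -> V=0 FIRE
t=3: input=1 -> V=6
t=4: input=3 -> V=0 FIRE
t=5: input=4 -> V=0 FIRE
t=6: input=0 -> V=0
t=7: input=2 -> V=12
t=8: input=2 -> V=0 FIRE
t=9: input=2 -> V=12
t=10: input=2 -> V=0 FIRE
t=11: input=1 -> V=6
t=12: input=0 -> V=4
t=13: input=2 -> V=15
t=14: input=2 -> V=0 FIRE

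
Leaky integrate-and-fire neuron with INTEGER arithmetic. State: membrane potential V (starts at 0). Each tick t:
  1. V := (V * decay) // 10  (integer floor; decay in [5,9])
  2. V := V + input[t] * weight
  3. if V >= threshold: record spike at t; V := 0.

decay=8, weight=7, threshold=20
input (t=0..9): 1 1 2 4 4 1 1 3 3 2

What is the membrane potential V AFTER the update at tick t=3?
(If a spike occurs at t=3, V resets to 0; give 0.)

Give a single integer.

t=0: input=1 -> V=7
t=1: input=1 -> V=12
t=2: input=2 -> V=0 FIRE
t=3: input=4 -> V=0 FIRE
t=4: input=4 -> V=0 FIRE
t=5: input=1 -> V=7
t=6: input=1 -> V=12
t=7: input=3 -> V=0 FIRE
t=8: input=3 -> V=0 FIRE
t=9: input=2 -> V=14

Answer: 0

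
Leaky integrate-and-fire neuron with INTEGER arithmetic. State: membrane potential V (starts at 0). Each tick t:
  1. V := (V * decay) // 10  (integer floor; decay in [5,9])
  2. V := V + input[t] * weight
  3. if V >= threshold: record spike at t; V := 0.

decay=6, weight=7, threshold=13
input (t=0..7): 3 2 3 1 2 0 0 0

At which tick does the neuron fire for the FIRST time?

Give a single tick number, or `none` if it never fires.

Answer: 0

Derivation:
t=0: input=3 -> V=0 FIRE
t=1: input=2 -> V=0 FIRE
t=2: input=3 -> V=0 FIRE
t=3: input=1 -> V=7
t=4: input=2 -> V=0 FIRE
t=5: input=0 -> V=0
t=6: input=0 -> V=0
t=7: input=0 -> V=0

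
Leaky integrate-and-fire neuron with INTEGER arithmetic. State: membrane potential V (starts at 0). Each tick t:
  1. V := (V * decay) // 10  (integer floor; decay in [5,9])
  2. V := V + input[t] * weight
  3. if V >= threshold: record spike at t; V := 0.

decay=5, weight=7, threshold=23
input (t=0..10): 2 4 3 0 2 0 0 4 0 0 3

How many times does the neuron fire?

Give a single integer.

t=0: input=2 -> V=14
t=1: input=4 -> V=0 FIRE
t=2: input=3 -> V=21
t=3: input=0 -> V=10
t=4: input=2 -> V=19
t=5: input=0 -> V=9
t=6: input=0 -> V=4
t=7: input=4 -> V=0 FIRE
t=8: input=0 -> V=0
t=9: input=0 -> V=0
t=10: input=3 -> V=21

Answer: 2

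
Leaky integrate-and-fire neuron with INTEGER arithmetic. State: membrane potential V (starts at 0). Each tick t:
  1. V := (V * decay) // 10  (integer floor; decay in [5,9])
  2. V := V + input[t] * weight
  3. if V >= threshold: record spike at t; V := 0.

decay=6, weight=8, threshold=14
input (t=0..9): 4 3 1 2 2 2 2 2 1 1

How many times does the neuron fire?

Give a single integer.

t=0: input=4 -> V=0 FIRE
t=1: input=3 -> V=0 FIRE
t=2: input=1 -> V=8
t=3: input=2 -> V=0 FIRE
t=4: input=2 -> V=0 FIRE
t=5: input=2 -> V=0 FIRE
t=6: input=2 -> V=0 FIRE
t=7: input=2 -> V=0 FIRE
t=8: input=1 -> V=8
t=9: input=1 -> V=12

Answer: 7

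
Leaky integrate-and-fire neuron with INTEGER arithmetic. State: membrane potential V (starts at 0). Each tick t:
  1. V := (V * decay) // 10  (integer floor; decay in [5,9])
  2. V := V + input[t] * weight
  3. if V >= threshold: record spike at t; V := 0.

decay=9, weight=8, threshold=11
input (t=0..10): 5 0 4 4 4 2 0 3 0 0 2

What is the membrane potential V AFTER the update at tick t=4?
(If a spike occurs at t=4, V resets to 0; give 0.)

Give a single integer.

Answer: 0

Derivation:
t=0: input=5 -> V=0 FIRE
t=1: input=0 -> V=0
t=2: input=4 -> V=0 FIRE
t=3: input=4 -> V=0 FIRE
t=4: input=4 -> V=0 FIRE
t=5: input=2 -> V=0 FIRE
t=6: input=0 -> V=0
t=7: input=3 -> V=0 FIRE
t=8: input=0 -> V=0
t=9: input=0 -> V=0
t=10: input=2 -> V=0 FIRE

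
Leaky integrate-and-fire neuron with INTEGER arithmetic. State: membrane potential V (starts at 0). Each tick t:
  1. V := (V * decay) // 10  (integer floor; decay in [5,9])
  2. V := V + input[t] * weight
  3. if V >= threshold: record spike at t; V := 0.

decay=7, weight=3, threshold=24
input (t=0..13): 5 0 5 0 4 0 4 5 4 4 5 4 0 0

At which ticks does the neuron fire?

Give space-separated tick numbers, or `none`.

Answer: 7 10

Derivation:
t=0: input=5 -> V=15
t=1: input=0 -> V=10
t=2: input=5 -> V=22
t=3: input=0 -> V=15
t=4: input=4 -> V=22
t=5: input=0 -> V=15
t=6: input=4 -> V=22
t=7: input=5 -> V=0 FIRE
t=8: input=4 -> V=12
t=9: input=4 -> V=20
t=10: input=5 -> V=0 FIRE
t=11: input=4 -> V=12
t=12: input=0 -> V=8
t=13: input=0 -> V=5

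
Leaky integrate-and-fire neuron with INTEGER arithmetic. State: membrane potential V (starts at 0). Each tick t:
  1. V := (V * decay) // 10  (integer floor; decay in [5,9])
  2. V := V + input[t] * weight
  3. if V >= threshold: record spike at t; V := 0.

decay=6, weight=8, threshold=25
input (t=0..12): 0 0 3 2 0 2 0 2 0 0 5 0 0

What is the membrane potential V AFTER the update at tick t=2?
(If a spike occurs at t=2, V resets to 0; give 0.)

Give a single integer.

Answer: 24

Derivation:
t=0: input=0 -> V=0
t=1: input=0 -> V=0
t=2: input=3 -> V=24
t=3: input=2 -> V=0 FIRE
t=4: input=0 -> V=0
t=5: input=2 -> V=16
t=6: input=0 -> V=9
t=7: input=2 -> V=21
t=8: input=0 -> V=12
t=9: input=0 -> V=7
t=10: input=5 -> V=0 FIRE
t=11: input=0 -> V=0
t=12: input=0 -> V=0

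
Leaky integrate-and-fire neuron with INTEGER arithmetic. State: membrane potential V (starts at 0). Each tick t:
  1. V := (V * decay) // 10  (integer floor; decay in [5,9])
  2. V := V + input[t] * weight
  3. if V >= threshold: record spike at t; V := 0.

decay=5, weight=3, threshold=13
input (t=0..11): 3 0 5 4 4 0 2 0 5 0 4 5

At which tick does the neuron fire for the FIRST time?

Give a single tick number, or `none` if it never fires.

Answer: 2

Derivation:
t=0: input=3 -> V=9
t=1: input=0 -> V=4
t=2: input=5 -> V=0 FIRE
t=3: input=4 -> V=12
t=4: input=4 -> V=0 FIRE
t=5: input=0 -> V=0
t=6: input=2 -> V=6
t=7: input=0 -> V=3
t=8: input=5 -> V=0 FIRE
t=9: input=0 -> V=0
t=10: input=4 -> V=12
t=11: input=5 -> V=0 FIRE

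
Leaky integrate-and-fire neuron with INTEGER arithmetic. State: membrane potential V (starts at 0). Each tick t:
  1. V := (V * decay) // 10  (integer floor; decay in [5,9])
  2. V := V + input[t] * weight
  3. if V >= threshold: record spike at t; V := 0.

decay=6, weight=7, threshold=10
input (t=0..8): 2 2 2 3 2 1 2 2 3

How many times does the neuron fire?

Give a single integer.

t=0: input=2 -> V=0 FIRE
t=1: input=2 -> V=0 FIRE
t=2: input=2 -> V=0 FIRE
t=3: input=3 -> V=0 FIRE
t=4: input=2 -> V=0 FIRE
t=5: input=1 -> V=7
t=6: input=2 -> V=0 FIRE
t=7: input=2 -> V=0 FIRE
t=8: input=3 -> V=0 FIRE

Answer: 8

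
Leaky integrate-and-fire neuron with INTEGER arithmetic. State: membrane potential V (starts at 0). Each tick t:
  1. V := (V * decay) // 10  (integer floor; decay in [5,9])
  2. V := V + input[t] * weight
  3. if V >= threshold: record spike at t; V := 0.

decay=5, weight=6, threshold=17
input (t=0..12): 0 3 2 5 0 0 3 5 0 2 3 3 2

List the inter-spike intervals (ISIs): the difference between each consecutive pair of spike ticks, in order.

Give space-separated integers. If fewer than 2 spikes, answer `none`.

Answer: 2 3 1 3 1

Derivation:
t=0: input=0 -> V=0
t=1: input=3 -> V=0 FIRE
t=2: input=2 -> V=12
t=3: input=5 -> V=0 FIRE
t=4: input=0 -> V=0
t=5: input=0 -> V=0
t=6: input=3 -> V=0 FIRE
t=7: input=5 -> V=0 FIRE
t=8: input=0 -> V=0
t=9: input=2 -> V=12
t=10: input=3 -> V=0 FIRE
t=11: input=3 -> V=0 FIRE
t=12: input=2 -> V=12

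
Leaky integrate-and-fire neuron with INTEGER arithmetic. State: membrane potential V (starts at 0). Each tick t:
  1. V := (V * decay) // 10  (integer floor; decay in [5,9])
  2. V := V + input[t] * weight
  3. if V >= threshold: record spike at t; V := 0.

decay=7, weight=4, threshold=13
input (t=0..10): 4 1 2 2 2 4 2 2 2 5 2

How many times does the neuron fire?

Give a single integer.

t=0: input=4 -> V=0 FIRE
t=1: input=1 -> V=4
t=2: input=2 -> V=10
t=3: input=2 -> V=0 FIRE
t=4: input=2 -> V=8
t=5: input=4 -> V=0 FIRE
t=6: input=2 -> V=8
t=7: input=2 -> V=0 FIRE
t=8: input=2 -> V=8
t=9: input=5 -> V=0 FIRE
t=10: input=2 -> V=8

Answer: 5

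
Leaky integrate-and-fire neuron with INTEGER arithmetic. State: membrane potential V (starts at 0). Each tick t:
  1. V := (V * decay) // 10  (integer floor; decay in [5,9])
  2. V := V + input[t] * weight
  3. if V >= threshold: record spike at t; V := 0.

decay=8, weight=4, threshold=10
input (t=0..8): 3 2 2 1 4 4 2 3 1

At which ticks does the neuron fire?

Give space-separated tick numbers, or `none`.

Answer: 0 2 4 5 7

Derivation:
t=0: input=3 -> V=0 FIRE
t=1: input=2 -> V=8
t=2: input=2 -> V=0 FIRE
t=3: input=1 -> V=4
t=4: input=4 -> V=0 FIRE
t=5: input=4 -> V=0 FIRE
t=6: input=2 -> V=8
t=7: input=3 -> V=0 FIRE
t=8: input=1 -> V=4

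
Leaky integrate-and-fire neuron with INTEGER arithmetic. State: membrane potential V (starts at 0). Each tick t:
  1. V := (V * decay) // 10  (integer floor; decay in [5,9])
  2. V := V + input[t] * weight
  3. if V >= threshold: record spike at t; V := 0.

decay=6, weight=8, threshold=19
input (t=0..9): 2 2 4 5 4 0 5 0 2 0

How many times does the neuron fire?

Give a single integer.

Answer: 5

Derivation:
t=0: input=2 -> V=16
t=1: input=2 -> V=0 FIRE
t=2: input=4 -> V=0 FIRE
t=3: input=5 -> V=0 FIRE
t=4: input=4 -> V=0 FIRE
t=5: input=0 -> V=0
t=6: input=5 -> V=0 FIRE
t=7: input=0 -> V=0
t=8: input=2 -> V=16
t=9: input=0 -> V=9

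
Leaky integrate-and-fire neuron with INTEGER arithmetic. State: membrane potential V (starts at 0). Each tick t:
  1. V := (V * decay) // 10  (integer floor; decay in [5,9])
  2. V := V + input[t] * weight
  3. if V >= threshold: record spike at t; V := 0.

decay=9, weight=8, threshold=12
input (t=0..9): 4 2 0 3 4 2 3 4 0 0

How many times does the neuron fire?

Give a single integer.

Answer: 7

Derivation:
t=0: input=4 -> V=0 FIRE
t=1: input=2 -> V=0 FIRE
t=2: input=0 -> V=0
t=3: input=3 -> V=0 FIRE
t=4: input=4 -> V=0 FIRE
t=5: input=2 -> V=0 FIRE
t=6: input=3 -> V=0 FIRE
t=7: input=4 -> V=0 FIRE
t=8: input=0 -> V=0
t=9: input=0 -> V=0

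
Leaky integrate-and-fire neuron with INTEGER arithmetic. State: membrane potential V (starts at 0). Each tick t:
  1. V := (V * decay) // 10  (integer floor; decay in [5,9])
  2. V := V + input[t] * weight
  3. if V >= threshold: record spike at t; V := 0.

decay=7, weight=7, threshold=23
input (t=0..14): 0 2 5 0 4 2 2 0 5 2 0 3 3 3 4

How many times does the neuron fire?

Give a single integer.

Answer: 7

Derivation:
t=0: input=0 -> V=0
t=1: input=2 -> V=14
t=2: input=5 -> V=0 FIRE
t=3: input=0 -> V=0
t=4: input=4 -> V=0 FIRE
t=5: input=2 -> V=14
t=6: input=2 -> V=0 FIRE
t=7: input=0 -> V=0
t=8: input=5 -> V=0 FIRE
t=9: input=2 -> V=14
t=10: input=0 -> V=9
t=11: input=3 -> V=0 FIRE
t=12: input=3 -> V=21
t=13: input=3 -> V=0 FIRE
t=14: input=4 -> V=0 FIRE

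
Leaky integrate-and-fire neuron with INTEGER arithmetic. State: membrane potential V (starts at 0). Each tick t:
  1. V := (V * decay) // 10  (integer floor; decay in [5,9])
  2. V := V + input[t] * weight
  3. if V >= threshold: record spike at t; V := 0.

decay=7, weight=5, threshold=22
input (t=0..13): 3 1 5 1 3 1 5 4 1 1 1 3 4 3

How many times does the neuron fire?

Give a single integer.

Answer: 4

Derivation:
t=0: input=3 -> V=15
t=1: input=1 -> V=15
t=2: input=5 -> V=0 FIRE
t=3: input=1 -> V=5
t=4: input=3 -> V=18
t=5: input=1 -> V=17
t=6: input=5 -> V=0 FIRE
t=7: input=4 -> V=20
t=8: input=1 -> V=19
t=9: input=1 -> V=18
t=10: input=1 -> V=17
t=11: input=3 -> V=0 FIRE
t=12: input=4 -> V=20
t=13: input=3 -> V=0 FIRE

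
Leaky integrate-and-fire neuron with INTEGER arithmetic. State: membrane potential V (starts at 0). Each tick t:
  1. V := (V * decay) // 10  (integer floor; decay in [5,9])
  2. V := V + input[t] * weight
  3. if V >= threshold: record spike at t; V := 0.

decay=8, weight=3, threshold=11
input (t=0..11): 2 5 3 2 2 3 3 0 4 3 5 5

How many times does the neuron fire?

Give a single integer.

Answer: 6

Derivation:
t=0: input=2 -> V=6
t=1: input=5 -> V=0 FIRE
t=2: input=3 -> V=9
t=3: input=2 -> V=0 FIRE
t=4: input=2 -> V=6
t=5: input=3 -> V=0 FIRE
t=6: input=3 -> V=9
t=7: input=0 -> V=7
t=8: input=4 -> V=0 FIRE
t=9: input=3 -> V=9
t=10: input=5 -> V=0 FIRE
t=11: input=5 -> V=0 FIRE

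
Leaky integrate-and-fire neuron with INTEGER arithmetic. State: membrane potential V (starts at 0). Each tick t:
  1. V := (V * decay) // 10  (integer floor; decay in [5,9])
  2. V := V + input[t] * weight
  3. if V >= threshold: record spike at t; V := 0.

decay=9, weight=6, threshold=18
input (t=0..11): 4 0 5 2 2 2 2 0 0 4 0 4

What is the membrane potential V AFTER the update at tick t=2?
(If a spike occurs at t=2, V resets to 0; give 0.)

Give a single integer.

t=0: input=4 -> V=0 FIRE
t=1: input=0 -> V=0
t=2: input=5 -> V=0 FIRE
t=3: input=2 -> V=12
t=4: input=2 -> V=0 FIRE
t=5: input=2 -> V=12
t=6: input=2 -> V=0 FIRE
t=7: input=0 -> V=0
t=8: input=0 -> V=0
t=9: input=4 -> V=0 FIRE
t=10: input=0 -> V=0
t=11: input=4 -> V=0 FIRE

Answer: 0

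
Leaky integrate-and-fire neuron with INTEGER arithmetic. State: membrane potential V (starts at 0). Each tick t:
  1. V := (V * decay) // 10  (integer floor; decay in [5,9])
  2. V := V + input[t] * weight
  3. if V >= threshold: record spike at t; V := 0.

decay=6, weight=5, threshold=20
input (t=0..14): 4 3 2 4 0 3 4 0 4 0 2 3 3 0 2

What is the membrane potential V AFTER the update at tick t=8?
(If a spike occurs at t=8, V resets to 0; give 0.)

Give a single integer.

Answer: 0

Derivation:
t=0: input=4 -> V=0 FIRE
t=1: input=3 -> V=15
t=2: input=2 -> V=19
t=3: input=4 -> V=0 FIRE
t=4: input=0 -> V=0
t=5: input=3 -> V=15
t=6: input=4 -> V=0 FIRE
t=7: input=0 -> V=0
t=8: input=4 -> V=0 FIRE
t=9: input=0 -> V=0
t=10: input=2 -> V=10
t=11: input=3 -> V=0 FIRE
t=12: input=3 -> V=15
t=13: input=0 -> V=9
t=14: input=2 -> V=15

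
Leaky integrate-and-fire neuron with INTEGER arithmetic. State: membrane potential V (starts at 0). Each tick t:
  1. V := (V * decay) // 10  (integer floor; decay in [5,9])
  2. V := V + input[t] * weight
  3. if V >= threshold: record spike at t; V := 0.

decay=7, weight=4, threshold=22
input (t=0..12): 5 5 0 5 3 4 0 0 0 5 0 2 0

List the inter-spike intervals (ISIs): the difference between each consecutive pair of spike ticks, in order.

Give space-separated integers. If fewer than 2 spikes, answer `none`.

Answer: 3 5

Derivation:
t=0: input=5 -> V=20
t=1: input=5 -> V=0 FIRE
t=2: input=0 -> V=0
t=3: input=5 -> V=20
t=4: input=3 -> V=0 FIRE
t=5: input=4 -> V=16
t=6: input=0 -> V=11
t=7: input=0 -> V=7
t=8: input=0 -> V=4
t=9: input=5 -> V=0 FIRE
t=10: input=0 -> V=0
t=11: input=2 -> V=8
t=12: input=0 -> V=5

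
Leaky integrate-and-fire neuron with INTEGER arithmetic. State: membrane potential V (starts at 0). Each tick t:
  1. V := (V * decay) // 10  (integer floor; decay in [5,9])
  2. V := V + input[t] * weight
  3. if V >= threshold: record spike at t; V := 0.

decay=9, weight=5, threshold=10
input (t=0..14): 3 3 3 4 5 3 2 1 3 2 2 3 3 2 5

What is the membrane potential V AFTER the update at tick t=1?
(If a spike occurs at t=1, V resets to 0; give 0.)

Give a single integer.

t=0: input=3 -> V=0 FIRE
t=1: input=3 -> V=0 FIRE
t=2: input=3 -> V=0 FIRE
t=3: input=4 -> V=0 FIRE
t=4: input=5 -> V=0 FIRE
t=5: input=3 -> V=0 FIRE
t=6: input=2 -> V=0 FIRE
t=7: input=1 -> V=5
t=8: input=3 -> V=0 FIRE
t=9: input=2 -> V=0 FIRE
t=10: input=2 -> V=0 FIRE
t=11: input=3 -> V=0 FIRE
t=12: input=3 -> V=0 FIRE
t=13: input=2 -> V=0 FIRE
t=14: input=5 -> V=0 FIRE

Answer: 0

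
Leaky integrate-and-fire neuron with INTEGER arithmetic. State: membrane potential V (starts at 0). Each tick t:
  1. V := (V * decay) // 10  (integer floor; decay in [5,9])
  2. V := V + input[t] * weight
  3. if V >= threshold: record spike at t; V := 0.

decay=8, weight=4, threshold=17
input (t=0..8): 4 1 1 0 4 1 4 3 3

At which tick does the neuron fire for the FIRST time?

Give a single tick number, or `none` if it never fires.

t=0: input=4 -> V=16
t=1: input=1 -> V=16
t=2: input=1 -> V=16
t=3: input=0 -> V=12
t=4: input=4 -> V=0 FIRE
t=5: input=1 -> V=4
t=6: input=4 -> V=0 FIRE
t=7: input=3 -> V=12
t=8: input=3 -> V=0 FIRE

Answer: 4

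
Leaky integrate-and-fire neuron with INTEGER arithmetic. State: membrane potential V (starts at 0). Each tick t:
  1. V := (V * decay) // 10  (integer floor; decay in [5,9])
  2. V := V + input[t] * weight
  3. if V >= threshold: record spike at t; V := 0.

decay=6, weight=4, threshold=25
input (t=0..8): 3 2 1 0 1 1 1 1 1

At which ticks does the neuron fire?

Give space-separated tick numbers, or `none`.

t=0: input=3 -> V=12
t=1: input=2 -> V=15
t=2: input=1 -> V=13
t=3: input=0 -> V=7
t=4: input=1 -> V=8
t=5: input=1 -> V=8
t=6: input=1 -> V=8
t=7: input=1 -> V=8
t=8: input=1 -> V=8

Answer: none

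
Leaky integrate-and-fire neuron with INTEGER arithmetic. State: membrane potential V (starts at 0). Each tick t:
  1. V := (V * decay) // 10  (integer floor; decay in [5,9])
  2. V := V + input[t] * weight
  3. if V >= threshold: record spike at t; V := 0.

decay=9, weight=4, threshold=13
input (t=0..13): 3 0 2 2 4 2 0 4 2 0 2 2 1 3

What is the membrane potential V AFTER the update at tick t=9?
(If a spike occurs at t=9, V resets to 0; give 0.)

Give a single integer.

t=0: input=3 -> V=12
t=1: input=0 -> V=10
t=2: input=2 -> V=0 FIRE
t=3: input=2 -> V=8
t=4: input=4 -> V=0 FIRE
t=5: input=2 -> V=8
t=6: input=0 -> V=7
t=7: input=4 -> V=0 FIRE
t=8: input=2 -> V=8
t=9: input=0 -> V=7
t=10: input=2 -> V=0 FIRE
t=11: input=2 -> V=8
t=12: input=1 -> V=11
t=13: input=3 -> V=0 FIRE

Answer: 7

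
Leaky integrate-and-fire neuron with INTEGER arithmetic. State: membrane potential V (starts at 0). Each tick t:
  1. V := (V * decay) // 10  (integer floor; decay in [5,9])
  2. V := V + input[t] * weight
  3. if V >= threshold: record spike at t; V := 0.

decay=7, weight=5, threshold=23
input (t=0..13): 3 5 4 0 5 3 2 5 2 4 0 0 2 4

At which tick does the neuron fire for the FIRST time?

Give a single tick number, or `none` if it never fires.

Answer: 1

Derivation:
t=0: input=3 -> V=15
t=1: input=5 -> V=0 FIRE
t=2: input=4 -> V=20
t=3: input=0 -> V=14
t=4: input=5 -> V=0 FIRE
t=5: input=3 -> V=15
t=6: input=2 -> V=20
t=7: input=5 -> V=0 FIRE
t=8: input=2 -> V=10
t=9: input=4 -> V=0 FIRE
t=10: input=0 -> V=0
t=11: input=0 -> V=0
t=12: input=2 -> V=10
t=13: input=4 -> V=0 FIRE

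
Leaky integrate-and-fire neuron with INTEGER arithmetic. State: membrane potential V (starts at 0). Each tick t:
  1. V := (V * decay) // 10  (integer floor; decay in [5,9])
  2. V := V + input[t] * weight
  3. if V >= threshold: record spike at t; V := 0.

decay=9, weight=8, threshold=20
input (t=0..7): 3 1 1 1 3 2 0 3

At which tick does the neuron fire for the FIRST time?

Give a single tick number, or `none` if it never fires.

Answer: 0

Derivation:
t=0: input=3 -> V=0 FIRE
t=1: input=1 -> V=8
t=2: input=1 -> V=15
t=3: input=1 -> V=0 FIRE
t=4: input=3 -> V=0 FIRE
t=5: input=2 -> V=16
t=6: input=0 -> V=14
t=7: input=3 -> V=0 FIRE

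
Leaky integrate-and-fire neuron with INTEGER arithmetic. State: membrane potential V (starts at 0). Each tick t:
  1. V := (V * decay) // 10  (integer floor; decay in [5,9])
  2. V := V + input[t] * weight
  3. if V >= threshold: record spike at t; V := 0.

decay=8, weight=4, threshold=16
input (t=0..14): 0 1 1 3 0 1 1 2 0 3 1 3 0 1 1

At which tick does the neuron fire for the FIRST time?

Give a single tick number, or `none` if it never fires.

t=0: input=0 -> V=0
t=1: input=1 -> V=4
t=2: input=1 -> V=7
t=3: input=3 -> V=0 FIRE
t=4: input=0 -> V=0
t=5: input=1 -> V=4
t=6: input=1 -> V=7
t=7: input=2 -> V=13
t=8: input=0 -> V=10
t=9: input=3 -> V=0 FIRE
t=10: input=1 -> V=4
t=11: input=3 -> V=15
t=12: input=0 -> V=12
t=13: input=1 -> V=13
t=14: input=1 -> V=14

Answer: 3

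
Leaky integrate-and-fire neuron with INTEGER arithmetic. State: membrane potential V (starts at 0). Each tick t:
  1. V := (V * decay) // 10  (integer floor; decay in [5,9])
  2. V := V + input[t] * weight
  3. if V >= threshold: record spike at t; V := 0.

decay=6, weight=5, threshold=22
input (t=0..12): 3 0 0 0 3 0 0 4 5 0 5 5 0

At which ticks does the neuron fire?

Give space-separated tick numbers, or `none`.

t=0: input=3 -> V=15
t=1: input=0 -> V=9
t=2: input=0 -> V=5
t=3: input=0 -> V=3
t=4: input=3 -> V=16
t=5: input=0 -> V=9
t=6: input=0 -> V=5
t=7: input=4 -> V=0 FIRE
t=8: input=5 -> V=0 FIRE
t=9: input=0 -> V=0
t=10: input=5 -> V=0 FIRE
t=11: input=5 -> V=0 FIRE
t=12: input=0 -> V=0

Answer: 7 8 10 11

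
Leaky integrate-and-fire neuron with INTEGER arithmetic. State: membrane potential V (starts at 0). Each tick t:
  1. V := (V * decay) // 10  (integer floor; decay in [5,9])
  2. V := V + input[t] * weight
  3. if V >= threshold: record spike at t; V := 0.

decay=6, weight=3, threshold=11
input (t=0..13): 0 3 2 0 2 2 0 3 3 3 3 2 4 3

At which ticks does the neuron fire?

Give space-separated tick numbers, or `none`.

Answer: 2 7 9 11 12

Derivation:
t=0: input=0 -> V=0
t=1: input=3 -> V=9
t=2: input=2 -> V=0 FIRE
t=3: input=0 -> V=0
t=4: input=2 -> V=6
t=5: input=2 -> V=9
t=6: input=0 -> V=5
t=7: input=3 -> V=0 FIRE
t=8: input=3 -> V=9
t=9: input=3 -> V=0 FIRE
t=10: input=3 -> V=9
t=11: input=2 -> V=0 FIRE
t=12: input=4 -> V=0 FIRE
t=13: input=3 -> V=9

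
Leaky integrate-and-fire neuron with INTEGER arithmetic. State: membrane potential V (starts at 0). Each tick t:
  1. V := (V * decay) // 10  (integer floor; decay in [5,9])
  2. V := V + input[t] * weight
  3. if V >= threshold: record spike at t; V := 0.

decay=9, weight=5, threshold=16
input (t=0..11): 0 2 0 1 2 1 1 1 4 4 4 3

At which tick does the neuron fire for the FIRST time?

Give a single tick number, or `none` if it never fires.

t=0: input=0 -> V=0
t=1: input=2 -> V=10
t=2: input=0 -> V=9
t=3: input=1 -> V=13
t=4: input=2 -> V=0 FIRE
t=5: input=1 -> V=5
t=6: input=1 -> V=9
t=7: input=1 -> V=13
t=8: input=4 -> V=0 FIRE
t=9: input=4 -> V=0 FIRE
t=10: input=4 -> V=0 FIRE
t=11: input=3 -> V=15

Answer: 4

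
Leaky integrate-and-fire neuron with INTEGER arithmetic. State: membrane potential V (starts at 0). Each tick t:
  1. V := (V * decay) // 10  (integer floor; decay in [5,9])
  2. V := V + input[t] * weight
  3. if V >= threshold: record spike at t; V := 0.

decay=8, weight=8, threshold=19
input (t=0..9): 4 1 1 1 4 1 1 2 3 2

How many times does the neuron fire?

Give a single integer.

Answer: 5

Derivation:
t=0: input=4 -> V=0 FIRE
t=1: input=1 -> V=8
t=2: input=1 -> V=14
t=3: input=1 -> V=0 FIRE
t=4: input=4 -> V=0 FIRE
t=5: input=1 -> V=8
t=6: input=1 -> V=14
t=7: input=2 -> V=0 FIRE
t=8: input=3 -> V=0 FIRE
t=9: input=2 -> V=16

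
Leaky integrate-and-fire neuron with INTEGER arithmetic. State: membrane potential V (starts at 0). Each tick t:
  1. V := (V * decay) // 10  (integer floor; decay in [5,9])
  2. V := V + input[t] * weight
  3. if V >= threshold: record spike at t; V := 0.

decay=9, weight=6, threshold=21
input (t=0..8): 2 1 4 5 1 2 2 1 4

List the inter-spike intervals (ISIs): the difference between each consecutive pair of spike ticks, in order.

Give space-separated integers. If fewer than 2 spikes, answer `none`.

Answer: 1 3 2

Derivation:
t=0: input=2 -> V=12
t=1: input=1 -> V=16
t=2: input=4 -> V=0 FIRE
t=3: input=5 -> V=0 FIRE
t=4: input=1 -> V=6
t=5: input=2 -> V=17
t=6: input=2 -> V=0 FIRE
t=7: input=1 -> V=6
t=8: input=4 -> V=0 FIRE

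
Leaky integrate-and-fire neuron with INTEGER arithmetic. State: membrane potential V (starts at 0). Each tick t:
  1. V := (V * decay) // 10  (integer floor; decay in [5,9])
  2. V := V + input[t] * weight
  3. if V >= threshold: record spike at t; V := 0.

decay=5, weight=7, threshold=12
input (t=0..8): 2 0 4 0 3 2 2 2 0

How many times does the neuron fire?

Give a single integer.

t=0: input=2 -> V=0 FIRE
t=1: input=0 -> V=0
t=2: input=4 -> V=0 FIRE
t=3: input=0 -> V=0
t=4: input=3 -> V=0 FIRE
t=5: input=2 -> V=0 FIRE
t=6: input=2 -> V=0 FIRE
t=7: input=2 -> V=0 FIRE
t=8: input=0 -> V=0

Answer: 6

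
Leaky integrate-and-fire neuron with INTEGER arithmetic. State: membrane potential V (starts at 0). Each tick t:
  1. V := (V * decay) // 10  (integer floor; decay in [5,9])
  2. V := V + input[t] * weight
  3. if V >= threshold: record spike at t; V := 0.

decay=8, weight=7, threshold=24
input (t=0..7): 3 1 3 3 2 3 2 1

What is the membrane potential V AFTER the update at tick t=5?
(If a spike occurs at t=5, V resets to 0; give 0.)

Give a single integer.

t=0: input=3 -> V=21
t=1: input=1 -> V=23
t=2: input=3 -> V=0 FIRE
t=3: input=3 -> V=21
t=4: input=2 -> V=0 FIRE
t=5: input=3 -> V=21
t=6: input=2 -> V=0 FIRE
t=7: input=1 -> V=7

Answer: 21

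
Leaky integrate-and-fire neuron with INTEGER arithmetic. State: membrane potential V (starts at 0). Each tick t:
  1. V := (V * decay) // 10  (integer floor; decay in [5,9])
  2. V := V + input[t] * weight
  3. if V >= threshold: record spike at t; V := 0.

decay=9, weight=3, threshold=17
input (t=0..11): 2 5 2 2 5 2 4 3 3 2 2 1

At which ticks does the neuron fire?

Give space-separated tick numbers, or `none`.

t=0: input=2 -> V=6
t=1: input=5 -> V=0 FIRE
t=2: input=2 -> V=6
t=3: input=2 -> V=11
t=4: input=5 -> V=0 FIRE
t=5: input=2 -> V=6
t=6: input=4 -> V=0 FIRE
t=7: input=3 -> V=9
t=8: input=3 -> V=0 FIRE
t=9: input=2 -> V=6
t=10: input=2 -> V=11
t=11: input=1 -> V=12

Answer: 1 4 6 8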